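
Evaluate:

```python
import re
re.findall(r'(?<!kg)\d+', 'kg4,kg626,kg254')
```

['26', '54']

`(?!…)`/`(?<!…)` only lets a position through if the neighbouring text does NOT match; no characters are consumed.
Matches: at [7:9] → '26'; at [13:15] → '54'.
`findall` yields the raw match text (2 of them) because the pattern has no groups.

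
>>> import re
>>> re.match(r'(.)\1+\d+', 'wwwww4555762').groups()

The match spans [0:12] → 'wwwww4555762'.
Captured: group 1 = 'w'.

('w',)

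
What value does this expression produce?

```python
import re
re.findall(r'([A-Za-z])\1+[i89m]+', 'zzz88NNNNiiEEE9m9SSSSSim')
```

`\1` has to match the exact text group 1 already captured.
Matches: at [0:5] match 'zzz88', group 1 = 'z'; at [5:11] match 'NNNNii', group 1 = 'N'; at [11:17] match 'EEE9m9', group 1 = 'E'; at [17:24] match 'SSSSSim', group 1 = 'S'.
`findall` collects group 1 from each match (4 total).

['z', 'N', 'E', 'S']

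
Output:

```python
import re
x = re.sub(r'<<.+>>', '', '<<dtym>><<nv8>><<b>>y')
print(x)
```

y

Each match is replaced by ''.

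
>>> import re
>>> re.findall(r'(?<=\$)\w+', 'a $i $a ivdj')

The `(?=…)`/`(?<=…)` assertion just peeks at neighbouring text; it doesn't advance the match position.
Walking the string: at [3:4] → 'i'; at [6:7] → 'a'.
Since nothing is captured, `findall` lists the 2 matched substrings directly.

['i', 'a']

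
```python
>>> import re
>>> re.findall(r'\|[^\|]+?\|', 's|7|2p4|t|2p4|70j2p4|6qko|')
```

Matches: at [1:4] → '|7|'; at [7:10] → '|t|'; at [13:21] → '|70j2p4|'.
With no groups in the pattern, `findall` gives back each whole match — 3 here.

['|7|', '|t|', '|70j2p4|']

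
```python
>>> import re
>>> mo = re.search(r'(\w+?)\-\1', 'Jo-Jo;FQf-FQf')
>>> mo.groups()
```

After group 1 captures some text, `\1` only succeeds where that same text appears again.
`re.search` tries every starting position until one works.
The match spans [0:5] → 'Jo-Jo'.
Captured: group 1 = 'Jo'.

('Jo',)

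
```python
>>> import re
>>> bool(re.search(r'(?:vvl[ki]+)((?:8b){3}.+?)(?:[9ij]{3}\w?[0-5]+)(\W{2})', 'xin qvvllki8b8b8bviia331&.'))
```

False

Here the pattern never matches, so the call returns None, and `bool(None)` is False.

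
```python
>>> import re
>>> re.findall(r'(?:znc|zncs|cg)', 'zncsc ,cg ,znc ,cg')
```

Branches in `(...|...)` are attempted left-to-right; the first branch that allows the whole pattern to succeed is taken.
Matches: at [0:3] → 'znc'; at [7:9] → 'cg'; at [11:14] → 'znc'; at [16:18] → 'cg'.
Since nothing is captured, `findall` lists the 4 matched substrings directly.

['znc', 'cg', 'znc', 'cg']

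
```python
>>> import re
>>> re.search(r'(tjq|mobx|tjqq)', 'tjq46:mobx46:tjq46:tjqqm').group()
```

The match spans [0:3] → 'tjq'.

'tjq'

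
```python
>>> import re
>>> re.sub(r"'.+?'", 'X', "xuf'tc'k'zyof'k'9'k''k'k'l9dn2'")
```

'xufXkXkXkXkX'

Because the quantifier is non-greedy, it stops expanding at the earliest point where the rest of the pattern can succeed.
Matches: at [3:7] → "'tc'"; at [8:14] → "'zyof'"; at [15:18] → "'9'"; at [19:23] → "''k'"; at [24:31] → "'l9dn2'".
Each match is replaced by 'X'.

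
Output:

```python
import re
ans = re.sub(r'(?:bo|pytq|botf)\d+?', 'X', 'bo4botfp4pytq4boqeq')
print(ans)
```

Xbotfp4Xboqeq

Matches: at [0:3] → 'bo4'; at [9:14] → 'pytq4'.
Each match is replaced by 'X'.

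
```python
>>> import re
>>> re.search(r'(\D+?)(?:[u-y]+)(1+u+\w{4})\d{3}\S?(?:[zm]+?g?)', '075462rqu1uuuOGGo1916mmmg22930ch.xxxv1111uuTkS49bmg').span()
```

Pattern: one or more of a non-digit (lazy) (captured); then one or more of a character in [u-y] (non-capturing group); then one or more of a literal '1', then one or more of the literal 'u', then exactly 4 of a word character (captured); then exactly 3 of a digit, then optionally a non-whitespace character; then one or more of one of [zm] (lazy), then optionally a literal 'g' (non-capturing group).
A `+?`/`*?`/`{m,n}?` starts at its minimum and grows only as far as needed for what follows to match.
`re.search` scans for the first position where the pattern succeeds.
The match spans [6:22] → 'rqu1uuuOGGo1916m'.
Captured: group 1 = 'rq', group 2 = '1uuuOGGo'.

(6, 22)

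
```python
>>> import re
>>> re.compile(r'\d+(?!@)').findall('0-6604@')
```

['0', '660']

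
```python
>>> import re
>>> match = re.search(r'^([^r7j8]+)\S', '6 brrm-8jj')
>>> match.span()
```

(0, 4)

The pattern matches anchored at the start of the string; then one or more of any character except [r7j8] (captured); then a non-whitespace character.
`re.search` tries every starting position until one works.
The match spans [0:4] → '6 br'.
Captured: group 1 = '6 b'.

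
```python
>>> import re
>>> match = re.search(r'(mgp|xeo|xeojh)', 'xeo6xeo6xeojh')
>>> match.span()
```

(0, 3)

`search` walks the string left to right and returns the first match it finds.
The match spans [0:3] → 'xeo'.
Captured: group 1 = 'xeo'.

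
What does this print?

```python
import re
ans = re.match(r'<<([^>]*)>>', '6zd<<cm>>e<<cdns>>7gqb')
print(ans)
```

None

`match` is anchored at position 0; if the pattern doesn't fit there, it returns None.
Here position 0 doesn't satisfy it, so the call returns None.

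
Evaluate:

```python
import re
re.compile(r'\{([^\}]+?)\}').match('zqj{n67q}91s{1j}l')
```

None

`match` is anchored at position 0; if the pattern doesn't fit there, it returns None.
Here position 0 doesn't satisfy it, so the call returns None.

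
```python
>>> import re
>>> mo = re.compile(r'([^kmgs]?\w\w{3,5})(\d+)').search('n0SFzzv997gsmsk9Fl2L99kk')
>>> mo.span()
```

The pattern matches optionally any character except [kmgs], then a word character, then 3 to 5 of a word character (captured); then one or more of a digit (captured).
`re.search` tries every starting position until one works.
The match spans [0:10] → 'n0SFzzv997'.
Captured: group 1 = 'n0SFzzv', group 2 = '997'.

(0, 10)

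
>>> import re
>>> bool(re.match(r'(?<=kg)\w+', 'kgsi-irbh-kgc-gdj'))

False

The `(?=…)`/`(?<=…)` assertion just peeks at neighbouring text; it doesn't advance the match position.
`re.match` won't scan ahead — the pattern has to work from the very first character.
Here the pattern fails at index 0, so the call returns None, and `bool(None)` is False.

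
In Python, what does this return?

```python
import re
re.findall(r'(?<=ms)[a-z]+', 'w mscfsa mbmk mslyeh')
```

Because the assertion is zero-width, the text it checks is not consumed and won't appear in the result.
Since nothing is captured, `findall` lists the 2 matched substrings directly.

['cfsa', 'lyeh']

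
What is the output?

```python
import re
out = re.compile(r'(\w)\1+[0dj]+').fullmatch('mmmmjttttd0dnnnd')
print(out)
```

`re.fullmatch` requires the pattern to consume the entire string.
Here the pattern can't cover the whole string, so the call returns None.

None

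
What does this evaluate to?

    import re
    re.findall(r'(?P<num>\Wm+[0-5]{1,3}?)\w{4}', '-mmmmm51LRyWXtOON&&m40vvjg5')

['-mmmmm5', '&m4']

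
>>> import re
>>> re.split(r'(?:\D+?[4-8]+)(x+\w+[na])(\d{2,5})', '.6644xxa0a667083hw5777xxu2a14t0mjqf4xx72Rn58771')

['', 'xxa0a667083hw5777xxu2a14t0mjqf4xx72Rn', '58771', '']

Pattern: one or more of a non-digit (lazy), then one or more of a character in [4-8] (non-capturing group); then one or more of a literal 'x', then one or more of a word character, then one of [na] (captured); then 2 to 5 of a digit (captured).
Matches to split on: at [0:47] → '.6644xxa0a667083hw5777xxu2a14t0mjqf4xx72Rn58771'.
With a capturing group present, the delimiter's captured portion is kept in the result list.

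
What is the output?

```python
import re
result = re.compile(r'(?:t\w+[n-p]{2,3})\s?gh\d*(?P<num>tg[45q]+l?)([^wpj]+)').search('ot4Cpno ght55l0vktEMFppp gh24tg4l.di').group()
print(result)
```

This matches a literal 't', then one or more of a word character, then 2 to 3 of a character in [n-p] (non-capturing group); then optionally whitespace, then the literal 'gh', then zero or more of a digit; then the literal 'tg', then one or more of one of [45q], then optionally the literal 'l' (captured as 'num'); then one or more of any character except [wpj] (captured).
`re.search` tries every starting position until one works.
The match spans [10:36] → 't55l0vktEMFppp gh24tg4l.di'.
Captured: group 1 = 'tg4l', group 2 = '.di'.

t55l0vktEMFppp gh24tg4l.di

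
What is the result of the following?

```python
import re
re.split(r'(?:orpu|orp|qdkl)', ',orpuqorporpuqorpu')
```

[',', 'q', '', 'q', '']

`|` is ordered: at each position the engine commits to the first alternative that works.
`split` removes every match and returns the 5 fragments in between.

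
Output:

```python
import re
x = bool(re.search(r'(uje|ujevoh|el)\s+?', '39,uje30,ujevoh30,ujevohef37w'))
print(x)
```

False

Here nothing in the string fits, so the call returns None, and `bool(None)` is False.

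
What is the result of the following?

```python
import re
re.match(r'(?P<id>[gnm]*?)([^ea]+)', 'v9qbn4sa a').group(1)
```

Pattern: zero or more of one of [gnm] (lazy) (captured as 'id'); then one or more of any character except [ea] (captured).
With `match`, the pattern is implicitly anchored at the beginning.
The match spans [0:7] → 'v9qbn4s'.
Captured: group 1 = '', group 2 = 'v9qbn4s'.

''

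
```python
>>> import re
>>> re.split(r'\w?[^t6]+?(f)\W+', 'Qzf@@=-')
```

['', 'f', '']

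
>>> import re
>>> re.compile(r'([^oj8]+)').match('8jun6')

None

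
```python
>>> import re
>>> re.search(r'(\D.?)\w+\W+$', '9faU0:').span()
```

(1, 6)

This matches a non-digit, then optionally any character (captured); then one or more of a word character, then one or more of a non-word character; then anchored at the end.
The match spans [1:6] → 'faU0:'.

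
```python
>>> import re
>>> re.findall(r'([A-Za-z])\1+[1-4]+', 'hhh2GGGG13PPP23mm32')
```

The backreference `\1` re-matches whatever the first group consumed, character for character.
Matches: at [0:4] match 'hhh2', group 1 = 'h'; at [4:10] match 'GGGG13', group 1 = 'G'; at [10:15] match 'PPP23', group 1 = 'P'; at [15:19] match 'mm32', group 1 = 'm'.
One capturing group, so `findall` returns just the captured substring from each match — 4 in all.

['h', 'G', 'P', 'm']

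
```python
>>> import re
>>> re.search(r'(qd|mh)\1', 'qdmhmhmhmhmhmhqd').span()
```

After group 1 captures some text, `\1` only succeeds where that same text appears again.
The match spans [2:6] → 'mhmh'.

(2, 6)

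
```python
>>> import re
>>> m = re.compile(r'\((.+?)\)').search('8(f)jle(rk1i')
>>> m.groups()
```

`re.search` tries every starting position until one works.
The match spans [1:4] → '(f)'.
Captured: group 1 = 'f'.

('f',)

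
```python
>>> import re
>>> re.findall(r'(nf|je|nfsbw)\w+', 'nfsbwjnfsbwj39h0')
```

['nf']

The regex engine tests alternatives in the order written; an earlier branch that matches wins even if a later one would match more.
Scanning left to right: at [0:16] match 'nfsbwjnfsbwj39h0', group 1 = 'nf'.
One capturing group, so `findall` returns just the captured substring from the one match — 1 in all.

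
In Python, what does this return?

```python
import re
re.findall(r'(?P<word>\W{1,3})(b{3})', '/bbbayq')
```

[('/', 'bbb')]

The pattern matches 1 to 3 of a non-word character (captured as 'word'); then exactly 3 of a literal 'b' (captured).
Walking the string: at [0:4] match '/bbb', groups = ('/', 'bbb').
With 2 capturing groups, `findall` returns a 2-tuple per match.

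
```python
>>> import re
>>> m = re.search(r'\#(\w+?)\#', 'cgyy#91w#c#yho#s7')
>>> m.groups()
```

`search` walks the string left to right and returns the first match it finds.
The match spans [4:9] → '#91w#'.
Captured: group 1 = '91w'.

('91w',)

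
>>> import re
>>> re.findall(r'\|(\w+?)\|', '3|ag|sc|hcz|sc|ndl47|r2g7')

Matches: at [1:5] match '|ag|', group 1 = 'ag'; at [7:12] match '|hcz|', group 1 = 'hcz'; at [14:21] match '|ndl47|', group 1 = 'ndl47'.
`findall` collects group 1 from each match (3 total).

['ag', 'hcz', 'ndl47']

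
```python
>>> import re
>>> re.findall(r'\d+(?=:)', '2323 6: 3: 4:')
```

The lookaround is zero-width — it requires the adjacent text to match without consuming it, so the asserted text isn't part of the match.
Matches: at [5:6] → '6'; at [8:9] → '3'; at [11:12] → '4'.
With no groups in the pattern, `findall` gives back each whole match — 3 here.

['6', '3', '4']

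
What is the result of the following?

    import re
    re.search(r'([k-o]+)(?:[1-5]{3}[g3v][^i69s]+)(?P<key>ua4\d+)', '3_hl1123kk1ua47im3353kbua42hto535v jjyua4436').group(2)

'ua47'

The match spans [3:15] → 'l1123kk1ua47'.
Captured: group 1 = 'l', group 2 = 'ua47'.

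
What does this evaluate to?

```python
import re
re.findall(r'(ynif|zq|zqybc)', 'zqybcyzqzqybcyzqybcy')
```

['zq', 'zq', 'zq', 'zq']

Alternation tries branches left to right and keeps the first one that lets the overall match succeed at that position.
Because there's exactly one group, `findall` drops the full match and keeps group 1 from each hit.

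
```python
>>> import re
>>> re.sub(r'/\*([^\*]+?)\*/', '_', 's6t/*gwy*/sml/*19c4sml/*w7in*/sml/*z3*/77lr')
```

Matches: at [3:10] → '/*gwy*/'; at [22:30] → '/*w7in*/'; at [33:39] → '/*z3*/'.
`sub` substitutes '_' at each match site.

's6t_sml/*19c4sml_sml_77lr'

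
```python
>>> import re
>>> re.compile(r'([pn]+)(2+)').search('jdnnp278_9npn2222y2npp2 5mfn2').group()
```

'nnp2'

The match spans [2:6] → 'nnp2'.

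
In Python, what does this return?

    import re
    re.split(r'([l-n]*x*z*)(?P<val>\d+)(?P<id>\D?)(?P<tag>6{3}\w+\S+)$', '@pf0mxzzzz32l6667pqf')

['@pf0', 'mxzzzz', '32', 'l', '6667pqf', '']

This matches zero or more of a character in [l-n], then zero or more of the literal 'x', then zero or more of the literal 'z' (captured); then one or more of a digit (captured as 'val'); then optionally a non-digit (captured as 'id'); then exactly 3 of a literal '6', then one or more of a word character, then one or more of a non-whitespace character (captured as 'tag'); then anchored at the end.
With a capturing group present, the delimiter's captured portion is kept in the result list.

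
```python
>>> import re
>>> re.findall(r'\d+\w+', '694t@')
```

['694t']

Pattern: one or more of a digit; then one or more of a word character.
`findall` yields the raw match text (1 of them) because the pattern has no groups.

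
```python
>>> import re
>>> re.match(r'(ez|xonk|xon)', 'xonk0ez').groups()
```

('xonk',)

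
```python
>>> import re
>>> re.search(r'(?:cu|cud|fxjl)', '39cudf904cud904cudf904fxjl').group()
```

`|` is ordered: at each position the engine commits to the first alternative that works.
`re.search` tries every starting position until one works.
The match spans [2:4] → 'cu'.

'cu'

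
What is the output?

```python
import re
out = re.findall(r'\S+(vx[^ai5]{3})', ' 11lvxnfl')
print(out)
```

['vxnfl']

The pattern matches one or more of a non-whitespace character; then the literal 'vx', then exactly 3 of any character except [ai5] (captured).
Because there's exactly one group, `findall` drops the full match and keeps group 1 from the one hit.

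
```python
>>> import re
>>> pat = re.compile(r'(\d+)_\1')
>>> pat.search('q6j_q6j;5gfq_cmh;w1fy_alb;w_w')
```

None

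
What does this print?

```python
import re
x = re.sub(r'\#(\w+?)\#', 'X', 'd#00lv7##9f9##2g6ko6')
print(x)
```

dXX#2g6ko6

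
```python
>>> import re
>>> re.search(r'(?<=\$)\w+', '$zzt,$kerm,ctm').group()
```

Lookahead/lookbehind check context without consuming it, so the matched span excludes the asserted characters.
`re.search` scans for the first position where the pattern succeeds.
The match spans [1:4] → 'zzt'.

'zzt'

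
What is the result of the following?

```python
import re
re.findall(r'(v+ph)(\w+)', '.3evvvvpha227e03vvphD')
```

Multiple groups make `findall` return tuples — one 2-tuple for the one match.

[('vvvvph', 'a227e03vvphD')]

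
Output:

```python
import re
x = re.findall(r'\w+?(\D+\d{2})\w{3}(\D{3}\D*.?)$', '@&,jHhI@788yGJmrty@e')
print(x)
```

[('HhI@78', 'Jmrty@e')]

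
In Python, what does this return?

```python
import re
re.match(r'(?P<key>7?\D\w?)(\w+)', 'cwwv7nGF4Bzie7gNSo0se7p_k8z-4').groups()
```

('cw', 'wv7nGF4Bzie7gNSo0se7p_k8z')

Pattern: optionally the literal '7', then a non-digit, then optionally a word character (captured as 'key'); then one or more of a word character (captured).
`re.match` only tries the pattern at the start of the string.
The match spans [0:27] → 'cwwv7nGF4Bzie7gNSo0se7p_k8z'.
Captured: group 1 = 'cw', group 2 = 'wv7nGF4Bzie7gNSo0se7p_k8z'.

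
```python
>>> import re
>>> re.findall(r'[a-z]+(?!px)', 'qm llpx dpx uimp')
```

The negative lookahead/lookbehind blocks any match where the forbidden context is present.
No capturing groups, so `findall` returns the 4 full match strings.

['qm', 'llpx', 'dpx', 'uimp']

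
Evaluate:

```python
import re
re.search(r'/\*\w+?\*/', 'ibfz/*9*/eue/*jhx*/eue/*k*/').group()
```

'/*9*/'

`re.search` scans for the first position where the pattern succeeds.
The match spans [4:9] → '/*9*/'.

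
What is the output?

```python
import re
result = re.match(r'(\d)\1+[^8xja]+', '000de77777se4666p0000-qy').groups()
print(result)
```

The match spans [0:24] → '000de77777se4666p0000-qy'.
Captured: group 1 = '0'.

('0',)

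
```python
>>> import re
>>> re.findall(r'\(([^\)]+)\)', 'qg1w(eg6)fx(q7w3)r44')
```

['eg6', 'q7w3']

`findall` collects group 1 from each match (2 total).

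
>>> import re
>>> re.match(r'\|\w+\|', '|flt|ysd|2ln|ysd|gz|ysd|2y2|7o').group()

'|flt|'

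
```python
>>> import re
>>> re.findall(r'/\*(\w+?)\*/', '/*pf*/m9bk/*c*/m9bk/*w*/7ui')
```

['pf', 'c', 'w']

Matches: at [0:6] match '/*pf*/', group 1 = 'pf'; at [10:15] match '/*c*/', group 1 = 'c'; at [19:24] match '/*w*/', group 1 = 'w'.
One capturing group, so `findall` returns just the captured substring from each match — 3 in all.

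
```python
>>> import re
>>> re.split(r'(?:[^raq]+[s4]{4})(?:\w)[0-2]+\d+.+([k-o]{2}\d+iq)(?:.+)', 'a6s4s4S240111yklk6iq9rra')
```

['a', 'lk6iq', '']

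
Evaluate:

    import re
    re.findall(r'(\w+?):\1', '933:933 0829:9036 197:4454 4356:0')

`\1` is not a pattern — it's the concrete string captured by group 1, re-applied verbatim.
One capturing group, so `findall` returns just the captured substring from each match — 2 in all.

['933', '9']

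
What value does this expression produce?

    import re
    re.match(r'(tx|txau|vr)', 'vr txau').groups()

('vr',)

With `match`, the pattern is implicitly anchored at the beginning.
The match spans [0:2] → 'vr'.
Captured: group 1 = 'vr'.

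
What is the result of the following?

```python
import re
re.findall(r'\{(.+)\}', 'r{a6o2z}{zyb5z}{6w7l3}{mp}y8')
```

['a6o2z}{zyb5z}{6w7l3}{mp']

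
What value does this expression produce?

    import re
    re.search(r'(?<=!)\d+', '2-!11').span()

Because the assertion is zero-width, the text it checks is not consumed and won't appear in the result.
The match spans [3:5] → '11'.

(3, 5)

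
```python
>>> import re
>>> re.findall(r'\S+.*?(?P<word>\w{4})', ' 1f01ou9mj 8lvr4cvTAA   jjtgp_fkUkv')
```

With the lazy modifier that quantifier settles for the fewest repetitions that let the rest of the pattern succeed (the atoms after it are unaffected and can still be greedy).
Because there's exactly one group, `findall` drops the full match and keeps group 1 from each hit.

['8lvr', 'jjtg', 'kUkv']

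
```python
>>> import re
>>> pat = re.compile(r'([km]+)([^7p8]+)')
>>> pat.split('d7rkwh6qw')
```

['d7r', 'k', 'wh6qw', '']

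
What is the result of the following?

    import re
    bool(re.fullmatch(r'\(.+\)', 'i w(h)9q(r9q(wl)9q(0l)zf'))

False

`fullmatch` succeeds only if the pattern covers the string from start to end.
Here the pattern can't cover the whole string, so the call returns None, and `bool(None)` is False.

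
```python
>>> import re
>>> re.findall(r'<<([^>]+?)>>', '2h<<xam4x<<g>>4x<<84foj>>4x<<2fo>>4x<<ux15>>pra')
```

Scanning left to right: at [2:14] match '<<xam4x<<g>>', group 1 = 'xam4x<<g'; at [16:25] match '<<84foj>>', group 1 = '84foj'; at [27:34] match '<<2fo>>', group 1 = '2fo'; at [36:44] match '<<ux15>>', group 1 = 'ux15'.
One capturing group, so `findall` returns just the captured substring from each match — 4 in all.

['xam4x<<g', '84foj', '2fo', 'ux15']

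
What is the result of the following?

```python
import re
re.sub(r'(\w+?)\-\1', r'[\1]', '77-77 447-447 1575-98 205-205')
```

'[77] [447] 1575-98 [205]'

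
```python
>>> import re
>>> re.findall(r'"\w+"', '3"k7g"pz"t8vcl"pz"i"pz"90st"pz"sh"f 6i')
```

No capturing groups, so `findall` returns the 5 full match strings.

['"k7g"', '"t8vcl"', '"i"', '"90st"', '"sh"']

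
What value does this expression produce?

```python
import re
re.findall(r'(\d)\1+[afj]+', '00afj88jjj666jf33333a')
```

['0', '8', '6', '3']

`\1` is not a pattern — it's the concrete string captured by group 1, re-applied verbatim.
With a single group, `findall` returns only what that group captured — 4 items.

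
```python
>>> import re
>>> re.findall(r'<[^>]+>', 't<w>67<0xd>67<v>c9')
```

['<w>', '<0xd>', '<v>']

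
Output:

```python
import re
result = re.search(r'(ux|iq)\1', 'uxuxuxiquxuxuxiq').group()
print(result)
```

uxux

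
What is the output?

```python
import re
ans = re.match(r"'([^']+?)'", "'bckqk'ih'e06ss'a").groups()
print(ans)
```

('bckqk',)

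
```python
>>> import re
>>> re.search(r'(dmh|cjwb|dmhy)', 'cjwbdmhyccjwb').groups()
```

('cjwb',)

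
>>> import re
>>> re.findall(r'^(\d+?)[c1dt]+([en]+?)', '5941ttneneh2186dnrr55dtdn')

[('594', 'n')]

Because the quantifier is non-greedy, it stops expanding at the earliest point where the rest of the pattern can succeed.
`findall` packs the 2 group values into a tuple for every match.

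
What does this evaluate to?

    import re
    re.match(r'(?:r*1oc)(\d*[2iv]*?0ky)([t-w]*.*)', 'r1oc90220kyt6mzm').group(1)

'90220ky'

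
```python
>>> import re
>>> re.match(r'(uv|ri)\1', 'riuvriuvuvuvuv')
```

None

After group 1 captures some text, `\1` only succeeds where that same text appears again.
`re.match` only tries the pattern at the start of the string.
Here the pattern fails at index 0, so the call returns None.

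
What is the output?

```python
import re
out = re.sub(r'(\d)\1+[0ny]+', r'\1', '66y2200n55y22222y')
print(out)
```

`\1` is not a pattern — it's the concrete string captured by group 1, re-applied verbatim.
Matches: at [0:3] → '66y'; at [3:8] → '2200n'; at [8:11] → '55y'; at [11:17] → '22222y'.
The replacement refers to a captured group, so each match is rewritten using its own captured text.

6252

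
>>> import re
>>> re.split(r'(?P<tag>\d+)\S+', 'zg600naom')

Pattern: one or more of a digit (captured as 'tag'); then one or more of a non-whitespace character.
Because the pattern has a capturing group, `split` also inserts each captured text between the pieces.

['zg', '600', '']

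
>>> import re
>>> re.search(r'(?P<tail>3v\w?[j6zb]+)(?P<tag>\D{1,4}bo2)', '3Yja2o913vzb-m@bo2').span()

Pattern: the literal '3v', then optionally a word character, then one or more of one of [j6zb] (captured as 'tail'); then 1 to 4 of a non-digit, then the literal 'bo2' (captured as 'tag').
`search` walks the string left to right and returns the first match it finds.
The match spans [8:18] → '3vzb-m@bo2'.
Captured: group 1 = '3vzb', group 2 = '-m@bo2'.

(8, 18)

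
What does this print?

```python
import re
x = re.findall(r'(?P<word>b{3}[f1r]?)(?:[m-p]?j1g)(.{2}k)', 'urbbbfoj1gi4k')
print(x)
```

[('bbbf', 'i4k')]

The pattern matches exactly 3 of a literal 'b', then optionally one of [f1r] (captured as 'word'); then optionally a character in [m-p], then the literal 'j1g' (non-capturing group); then exactly 2 of any character, then a literal 'k' (captured).
Walking the string: at [2:13] match 'bbbfoj1gi4k', groups = ('bbbf', 'i4k').
Multiple groups make `findall` return tuples — one 2-tuple for the one match.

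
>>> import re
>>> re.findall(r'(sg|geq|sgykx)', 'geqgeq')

With a single group, `findall` returns only what that group captured — 2 items.

['geq', 'geq']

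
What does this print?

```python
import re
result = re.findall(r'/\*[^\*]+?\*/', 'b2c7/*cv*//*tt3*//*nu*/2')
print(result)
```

['/*cv*/', '/*tt3*/', '/*nu*/']

Walking the string: at [4:10] → '/*cv*/'; at [10:17] → '/*tt3*/'; at [17:23] → '/*nu*/'.
Since nothing is captured, `findall` lists the 3 matched substrings directly.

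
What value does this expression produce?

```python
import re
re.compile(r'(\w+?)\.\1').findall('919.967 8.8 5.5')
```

A backreference is literal: `\1` must see the identical characters the first group matched.
Walking the string: at [2:5] match '9.9', group 1 = '9'; at [8:11] match '8.8', group 1 = '8'; at [12:15] match '5.5', group 1 = '5'.
One capturing group, so `findall` returns just the captured substring from each match — 3 in all.

['9', '8', '5']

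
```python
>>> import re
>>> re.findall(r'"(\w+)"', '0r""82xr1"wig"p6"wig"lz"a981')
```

Walking the string: at [3:10] match '"82xr1"', group 1 = '82xr1'; at [13:17] match '"p6"', group 1 = 'p6'; at [20:24] match '"lz"', group 1 = 'lz'.
Because there's exactly one group, `findall` drops the full match and keeps group 1 from each hit.

['82xr1', 'p6', 'lz']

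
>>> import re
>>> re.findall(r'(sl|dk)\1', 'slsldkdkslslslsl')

The backreference `\1` re-matches whatever the first group consumed, character for character.
Because there's exactly one group, `findall` drops the full match and keeps group 1 from each hit.

['sl', 'dk', 'sl', 'sl']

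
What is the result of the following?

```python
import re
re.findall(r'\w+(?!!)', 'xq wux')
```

['xq', 'wux']

A negative assertion filters positions out without eating any characters.
Scanning left to right: at [0:2] → 'xq'; at [3:6] → 'wux'.
Since nothing is captured, `findall` lists the 2 matched substrings directly.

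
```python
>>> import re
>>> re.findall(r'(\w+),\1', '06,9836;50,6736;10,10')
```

The backreference `\1` re-matches whatever the first group consumed, character for character.
With a single group, `findall` returns only what that group captured — 1 item.

['10']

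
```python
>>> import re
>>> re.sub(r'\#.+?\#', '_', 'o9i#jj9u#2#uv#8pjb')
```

Because the quantifier is non-greedy, it stops expanding at the earliest point where the rest of the pattern can succeed.
Each match is replaced by '_'.

'o9i_2_8pjb'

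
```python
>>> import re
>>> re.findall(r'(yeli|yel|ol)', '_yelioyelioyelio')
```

['yeli', 'yeli', 'yeli']

The regex engine tests alternatives in the order written; an earlier branch that matches wins even if a later one would match more.
Scanning left to right: at [1:5] match 'yeli', group 1 = 'yeli'; at [6:10] match 'yeli', group 1 = 'yeli'; at [11:15] match 'yeli', group 1 = 'yeli'.
One capturing group, so `findall` returns just the captured substring from each match — 3 in all.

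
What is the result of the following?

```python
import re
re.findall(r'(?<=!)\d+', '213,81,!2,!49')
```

['2', '49']

Because the assertion is zero-width, the text it checks is not consumed and won't appear in the result.
Scanning left to right: at [8:9] → '2'; at [11:13] → '49'.
`findall` yields the raw match text (2 of them) because the pattern has no groups.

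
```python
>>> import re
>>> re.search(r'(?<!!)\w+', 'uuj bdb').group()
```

'uuj'

A negative assertion filters positions out without eating any characters.
The match spans [0:3] → 'uuj'.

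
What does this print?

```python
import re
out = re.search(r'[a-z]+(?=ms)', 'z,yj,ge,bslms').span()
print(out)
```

(8, 11)

Because the assertion is zero-width, the text it checks is not consumed and won't appear in the result.
The match spans [8:11] → 'bsl'.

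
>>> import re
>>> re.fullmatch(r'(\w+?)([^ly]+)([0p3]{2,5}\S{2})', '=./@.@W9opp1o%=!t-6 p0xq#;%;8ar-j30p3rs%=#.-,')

None

This matches one or more of a word character (lazy) (captured); then one or more of any character except [ly] (captured); then 2 to 5 of one of [0p3], then exactly 2 of a non-whitespace character (captured).
`re.fullmatch` requires the pattern to consume the entire string.
Here the pattern can't cover the whole string, so the call returns None.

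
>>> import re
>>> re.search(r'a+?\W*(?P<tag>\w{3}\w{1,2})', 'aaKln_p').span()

Pattern: one or more of a literal 'a' (lazy), then zero or more of a non-word character; then exactly 3 of a word character, then 1 to 2 of a word character (captured as 'tag').
A non-greedy quantifier consumes as few characters as it can — just enough that the remainder of the pattern still matches from where it stops; whatever follows it matches normally.
`re.search` scans for the first position where the pattern succeeds.
The match spans [0:6] → 'aaKln_'.
Captured: group 1 = 'aKln_'.

(0, 6)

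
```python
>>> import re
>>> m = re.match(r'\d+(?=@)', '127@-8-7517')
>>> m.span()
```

`match` is anchored at position 0; if the pattern doesn't fit there, it returns None.
The match spans [0:3] → '127'.

(0, 3)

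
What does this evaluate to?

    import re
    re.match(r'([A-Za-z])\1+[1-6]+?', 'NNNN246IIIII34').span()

After group 1 captures some text, `\1` only succeeds where that same text appears again.
`re.match` only tries the pattern at the start of the string.
The match spans [0:5] → 'NNNN2'.
Captured: group 1 = 'N'.

(0, 5)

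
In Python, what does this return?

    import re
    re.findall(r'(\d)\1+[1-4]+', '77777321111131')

['7']

After group 1 captures some text, `\1` only succeeds where that same text appears again.
Matches: at [0:14] match '77777321111131', group 1 = '7'.
Because there's exactly one group, `findall` drops the full match and keeps group 1 from the one hit.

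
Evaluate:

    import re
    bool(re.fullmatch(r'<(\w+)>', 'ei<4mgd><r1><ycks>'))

False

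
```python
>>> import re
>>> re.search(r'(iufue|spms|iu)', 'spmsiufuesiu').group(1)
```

'spms'

`search` walks the string left to right and returns the first match it finds.
The match spans [0:4] → 'spms'.
Captured: group 1 = 'spms'.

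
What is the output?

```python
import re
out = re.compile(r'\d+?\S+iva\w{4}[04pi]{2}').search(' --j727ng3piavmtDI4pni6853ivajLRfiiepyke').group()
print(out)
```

The match spans [4:35] → '727ng3piavmtDI4pni6853ivajLRfii'.

727ng3piavmtDI4pni6853ivajLRfii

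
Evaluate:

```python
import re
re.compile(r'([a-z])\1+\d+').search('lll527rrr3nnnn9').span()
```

(0, 6)

The backreference `\1` re-matches whatever the first group consumed, character for character.
The match spans [0:6] → 'lll527'.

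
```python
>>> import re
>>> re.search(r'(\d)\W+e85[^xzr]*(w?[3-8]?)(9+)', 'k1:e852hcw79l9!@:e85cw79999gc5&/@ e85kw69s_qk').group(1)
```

The match spans [1:41] → '1:e852hcw79l9!@:e85cw79999gc5&/@ e85kw69'.
Captured: group 1 = '1', group 2 = '', group 3 = '9'.

'1'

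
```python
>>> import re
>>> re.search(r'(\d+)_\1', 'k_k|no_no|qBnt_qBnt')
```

None

The backreference `\1` re-matches whatever the first group consumed, character for character.
`re.search` tries every starting position until one works.
Here no position works, so the call returns None.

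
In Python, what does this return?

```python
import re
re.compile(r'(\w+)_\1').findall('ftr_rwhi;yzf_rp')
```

['r']

`\1` has to match the exact text group 1 already captured.
Scanning left to right: at [2:5] match 'r_r', group 1 = 'r'.
With a single group, `findall` returns only what that group captured — 1 item.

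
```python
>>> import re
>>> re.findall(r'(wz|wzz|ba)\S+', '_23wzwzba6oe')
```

['wz']

Matches: at [3:12] match 'wzwzba6oe', group 1 = 'wz'.
`findall` collects group 1 from the one match (1 total).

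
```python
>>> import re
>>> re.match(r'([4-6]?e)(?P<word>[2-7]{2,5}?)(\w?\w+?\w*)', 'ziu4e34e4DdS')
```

With `match`, the pattern is implicitly anchored at the beginning.
Here the pattern fails at index 0, so the call returns None.

None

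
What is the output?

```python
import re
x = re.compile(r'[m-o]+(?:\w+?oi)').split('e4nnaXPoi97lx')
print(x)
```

Pattern: one or more of a character in [m-o]; then one or more of a word character (lazy), then the literal 'oi' (non-capturing group).
Matches to split on: at [2:9] → 'nnaXPoi'.
Splitting on the pattern gives 2 pieces.

['e4', '97lx']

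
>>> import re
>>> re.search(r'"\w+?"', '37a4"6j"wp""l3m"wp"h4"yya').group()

'"6j"'

`search` walks the string left to right and returns the first match it finds.
The match spans [4:8] → '"6j"'.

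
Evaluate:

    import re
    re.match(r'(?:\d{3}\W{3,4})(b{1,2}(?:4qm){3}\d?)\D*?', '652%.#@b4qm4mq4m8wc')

This matches exactly 3 of a digit, then 3 to 4 of a non-word character (non-capturing group); then 1 to 2 of a literal 'b', then the literal '4qm' repeated 3 times, then optionally a digit (captured); then zero or more of a non-digit (lazy).
With `match`, the pattern is implicitly anchored at the beginning.
Here the pattern fails at index 0, so the call returns None.

None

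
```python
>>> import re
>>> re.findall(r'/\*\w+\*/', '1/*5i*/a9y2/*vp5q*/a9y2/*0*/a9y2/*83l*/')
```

['/*5i*/', '/*vp5q*/', '/*0*/', '/*83l*/']

No capturing groups, so `findall` returns the 4 full match strings.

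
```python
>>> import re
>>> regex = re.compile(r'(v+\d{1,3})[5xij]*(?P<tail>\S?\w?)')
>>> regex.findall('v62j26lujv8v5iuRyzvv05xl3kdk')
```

Pattern: one or more of a literal 'v', then 1 to 3 of a digit (captured); then zero or more of one of [5xij]; then optionally a non-whitespace character, then optionally a word character (captured as 'tail').
Walking the string: at [0:6] match 'v62j26', groups = ('v62', '26'); at [9:13] match 'v8v5', groups = ('v8', 'v5'); at [18:25] match 'vv05xl3', groups = ('vv05', 'l3').
Multiple groups make `findall` return tuples — one 2-tuple for each match.

[('v62', '26'), ('v8', 'v5'), ('vv05', 'l3')]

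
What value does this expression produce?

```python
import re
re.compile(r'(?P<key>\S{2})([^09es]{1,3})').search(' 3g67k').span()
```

The pattern matches exactly 2 of a non-whitespace character (captured as 'key'); then 1 to 3 of any character except [09es] (captured).
`search` walks the string left to right and returns the first match it finds.
The match spans [1:6] → '3g67k'.
Captured: group 1 = '3g', group 2 = '67k'.

(1, 6)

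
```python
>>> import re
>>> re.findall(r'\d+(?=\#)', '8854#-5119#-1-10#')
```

The `(?=…)`/`(?<=…)` assertion just peeks at neighbouring text; it doesn't advance the match position.
Scanning left to right: at [0:4] → '8854'; at [6:10] → '5119'; at [14:16] → '10'.
With no groups in the pattern, `findall` gives back each whole match — 3 here.

['8854', '5119', '10']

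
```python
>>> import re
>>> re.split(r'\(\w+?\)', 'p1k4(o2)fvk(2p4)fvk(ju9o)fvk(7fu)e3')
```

['p1k4', 'fvk', 'fvk', 'fvk', 'e3']

Splitting on the pattern gives 5 pieces.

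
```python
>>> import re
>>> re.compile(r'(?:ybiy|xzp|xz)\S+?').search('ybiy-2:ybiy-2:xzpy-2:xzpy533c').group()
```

'ybiy-'

`re.search` tries every starting position until one works.
The match spans [0:5] → 'ybiy-'.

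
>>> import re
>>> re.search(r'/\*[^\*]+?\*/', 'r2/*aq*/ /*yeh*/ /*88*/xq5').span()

The match spans [2:8] → '/*aq*/'.

(2, 8)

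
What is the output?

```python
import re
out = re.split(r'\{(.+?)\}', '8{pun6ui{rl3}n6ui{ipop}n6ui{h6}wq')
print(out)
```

['8', 'pun6ui{rl3', 'n6ui', 'ipop', 'n6ui', 'h6', 'wq']

A `+?`/`*?`/`{m,n}?` starts at its minimum and grows only as far as needed for what follows to match.
Matches to split on: at [1:13] → '{pun6ui{rl3}'; at [17:23] → '{ipop}'; at [27:31] → '{h6}'.
The group in the pattern means `split` returns the separators' captures alongside the pieces.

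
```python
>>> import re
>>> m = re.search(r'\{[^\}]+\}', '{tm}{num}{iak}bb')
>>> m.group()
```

'{tm}'

`search` walks the string left to right and returns the first match it finds.
The match spans [0:4] → '{tm}'.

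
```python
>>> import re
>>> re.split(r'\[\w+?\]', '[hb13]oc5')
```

Each match becomes a cut point; 2 segments remain.

['', 'oc5']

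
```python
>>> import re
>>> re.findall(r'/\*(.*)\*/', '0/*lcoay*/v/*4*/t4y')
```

Walking the string: at [1:16] match '/*lcoay*/v/*4*/', group 1 = 'lcoay*/v/*4'.
Because there's exactly one group, `findall` drops the full match and keeps group 1 from the one hit.

['lcoay*/v/*4']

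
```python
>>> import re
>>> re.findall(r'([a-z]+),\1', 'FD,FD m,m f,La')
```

['m']

`\1` is not a pattern — it's the concrete string captured by group 1, re-applied verbatim.
One capturing group, so `findall` returns just the captured substring from the one match — 1 in all.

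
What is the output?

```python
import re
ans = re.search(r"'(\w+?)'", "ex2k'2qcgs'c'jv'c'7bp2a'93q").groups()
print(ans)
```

('2qcgs',)

The match spans [4:11] → "'2qcgs'".
Captured: group 1 = '2qcgs'.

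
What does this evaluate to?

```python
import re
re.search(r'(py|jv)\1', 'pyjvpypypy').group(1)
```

'py'

A backreference is literal: `\1` must see the identical characters the first group matched.
`re.search` scans for the first position where the pattern succeeds.
The match spans [4:8] → 'pypy'.
Captured: group 1 = 'py'.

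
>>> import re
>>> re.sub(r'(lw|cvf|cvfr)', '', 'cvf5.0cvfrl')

'5.0rl'

Alternation tries branches left to right and keeps the first one that lets the overall match succeed at that position.
Matches: at [0:3] → 'cvf'; at [6:9] → 'cvf'.
Each match is replaced by ''.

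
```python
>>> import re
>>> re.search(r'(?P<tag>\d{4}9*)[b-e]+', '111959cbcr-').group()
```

'11959cbc'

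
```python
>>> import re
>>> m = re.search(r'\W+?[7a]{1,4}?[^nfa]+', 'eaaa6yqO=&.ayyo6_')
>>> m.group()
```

Pattern: one or more of a non-word character (lazy), then 1 to 4 of one of [7a] (lazy); then one or more of any character except [nfa].
`search` walks the string left to right and returns the first match it finds.
The match spans [8:17] → '=&.ayyo6_'.

'=&.ayyo6_'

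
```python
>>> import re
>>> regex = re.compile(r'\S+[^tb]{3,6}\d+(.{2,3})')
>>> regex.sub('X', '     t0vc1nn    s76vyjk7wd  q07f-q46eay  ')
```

'     XX46eay  '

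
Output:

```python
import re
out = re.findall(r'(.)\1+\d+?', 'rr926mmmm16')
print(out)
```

['r', 'm']

The backreference `\1` re-matches whatever the first group consumed, character for character.
Because there's exactly one group, `findall` drops the full match and keeps group 1 from each hit.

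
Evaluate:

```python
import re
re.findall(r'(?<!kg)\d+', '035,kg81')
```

`(?!…)`/`(?<!…)` only lets a position through if the neighbouring text does NOT match; no characters are consumed.
`findall` yields the raw match text (2 of them) because the pattern has no groups.

['035', '1']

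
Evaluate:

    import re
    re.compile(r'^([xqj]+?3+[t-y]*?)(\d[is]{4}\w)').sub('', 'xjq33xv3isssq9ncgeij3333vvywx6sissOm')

'9ncgeij3333vvywx6sissOm'

This matches anchored at the start of the string; then one or more of one of [xqj] (lazy), then one or more of a literal '3', then zero or more of a character in [t-y] (lazy) (captured); then a digit, then exactly 4 of one of [is], then a word character (captured).
Matches: at [0:13] → 'xjq33xv3isssq'.
Every occurrence is swapped for ''.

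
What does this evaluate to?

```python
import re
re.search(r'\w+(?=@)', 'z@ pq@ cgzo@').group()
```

'z'

The `(?=…)`/`(?<=…)` assertion just peeks at neighbouring text; it doesn't advance the match position.
The match spans [0:1] → 'z'.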